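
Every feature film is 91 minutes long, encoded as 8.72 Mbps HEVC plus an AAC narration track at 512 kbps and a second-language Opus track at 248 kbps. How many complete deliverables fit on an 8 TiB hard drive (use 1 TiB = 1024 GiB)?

91 min = 5460 s
Audio total: 512 + 248 = 760 kbps = 0.760 Mbps.
Total bitrate: 9.480 Mbps.
Per item: 9.480 Mbps × 5460 s = 51,761 Mb = 6,470 MB.
Capacity: 8 TiB = 70,368,744 Mb; 1359.50 items → 1359 complete.

1359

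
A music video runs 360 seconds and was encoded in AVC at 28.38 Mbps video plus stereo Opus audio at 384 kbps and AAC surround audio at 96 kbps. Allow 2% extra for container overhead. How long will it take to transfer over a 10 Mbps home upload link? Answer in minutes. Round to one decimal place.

Audio total: 384 + 96 = 480 kbps = 0.480 Mbps.
Total bitrate: 28.860 Mbps.
File: 28.860 Mbps × 360 s = 10389.6 Mb.
With 2% container overhead: ×1.02. → 10597.4 Mb.
At 10 Mbps: 10597.4 / 10 = 1059.7 s ≈ 17.7 minutes.

17.7 minutes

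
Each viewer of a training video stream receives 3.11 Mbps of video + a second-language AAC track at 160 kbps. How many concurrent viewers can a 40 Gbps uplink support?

12232

Audio: 160 kbps = 0.160 Mbps.
Per-viewer media rate: 3.270 Mbps.
40 Gbps = 40,000 Mbps; 40,000 / 3.270 = 12232.42 → 12232 viewers.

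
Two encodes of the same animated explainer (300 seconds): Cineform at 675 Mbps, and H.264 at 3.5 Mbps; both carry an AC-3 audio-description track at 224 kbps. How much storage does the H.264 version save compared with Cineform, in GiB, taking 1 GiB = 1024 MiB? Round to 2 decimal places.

23.45 GiB

Audio: 224 kbps = 0.224 Mbps.
Cineform: 675.224 Mbps × 300 s = 202567.2 Mb = 23.582 GiB.
H.264: 3.724 Mbps × 300 s = 1117.2 Mb = 0.130 GiB.
Saving: 23.582 − 0.130 = 23.452 GiB.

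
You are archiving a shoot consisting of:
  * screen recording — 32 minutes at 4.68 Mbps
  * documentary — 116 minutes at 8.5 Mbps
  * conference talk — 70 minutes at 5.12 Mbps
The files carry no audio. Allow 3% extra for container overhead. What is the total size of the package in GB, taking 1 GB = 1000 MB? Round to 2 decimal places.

11.54 GB

screen recording: 4.680 Mbps × 1920 s × 1.03 = 9255.2 Mb
documentary: 8.500 Mbps × 6960 s × 1.03 = 60934.8 Mb
conference talk: 5.120 Mbps × 4200 s × 1.03 = 22149.1 Mb
Total: 92339.1 Mb = 11542.4 MB.
= 11.54 GB.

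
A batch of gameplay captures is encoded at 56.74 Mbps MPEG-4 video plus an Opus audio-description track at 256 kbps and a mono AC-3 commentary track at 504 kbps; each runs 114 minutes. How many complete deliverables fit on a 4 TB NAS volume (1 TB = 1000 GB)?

114 min = 6840 s
Audio total: 256 + 504 = 760 kbps = 0.760 Mbps.
Total bitrate: 57.500 Mbps.
Per item: 57.500 Mbps × 6840 s = 393,300 Mb = 49,162 MB.
Capacity: 4 TB = 32,000,000 Mb; 81.36 items → 81 complete.

81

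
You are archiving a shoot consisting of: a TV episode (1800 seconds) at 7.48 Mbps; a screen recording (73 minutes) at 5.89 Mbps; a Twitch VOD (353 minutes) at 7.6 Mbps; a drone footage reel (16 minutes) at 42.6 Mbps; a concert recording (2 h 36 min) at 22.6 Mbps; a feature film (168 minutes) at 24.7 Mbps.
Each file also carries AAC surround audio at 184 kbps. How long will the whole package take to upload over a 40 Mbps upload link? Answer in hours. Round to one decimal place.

4.9 hours

Audio: 184 kbps = 0.184 Mbps.
TV episode: 7.664 Mbps × 1800 s = 13795.2 Mb
screen recording: 6.074 Mbps × 4380 s = 26604.1 Mb
Twitch VOD: 7.784 Mbps × 21180 s = 164865.1 Mb
drone footage reel: 42.784 Mbps × 960 s = 41072.6 Mb
concert recording: 22.784 Mbps × 9360 s = 213258.2 Mb
feature film: 24.884 Mbps × 10080 s = 250830.7 Mb
Total: 710426.0 Mb = 88803.3 MB.
At 40 Mbps: 710426.0 / 40 = 17761 s ≈ 4.93 hours.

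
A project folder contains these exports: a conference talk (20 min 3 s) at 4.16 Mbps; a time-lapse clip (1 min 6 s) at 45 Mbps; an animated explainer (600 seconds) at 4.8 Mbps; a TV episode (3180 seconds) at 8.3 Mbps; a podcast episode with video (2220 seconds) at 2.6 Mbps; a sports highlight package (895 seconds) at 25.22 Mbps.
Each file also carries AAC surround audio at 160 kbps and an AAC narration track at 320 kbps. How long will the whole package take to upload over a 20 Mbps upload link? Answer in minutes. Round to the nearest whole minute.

58 minutes

Audio total: 160 + 320 = 480 kbps = 0.480 Mbps.
conference talk: 4.640 Mbps × 1203 s = 5581.9 Mb
time-lapse clip: 45.480 Mbps × 66 s = 3001.7 Mb
animated explainer: 5.280 Mbps × 600 s = 3168.0 Mb
TV episode: 8.780 Mbps × 3180 s = 27920.4 Mb
podcast episode with video: 3.080 Mbps × 2220 s = 6837.6 Mb
sports highlight package: 25.700 Mbps × 895 s = 23001.5 Mb
Total: 69511.1 Mb = 8688.9 MB.
At 20 Mbps: 69511.1 / 20 = 3476 s ≈ 57.9 minutes.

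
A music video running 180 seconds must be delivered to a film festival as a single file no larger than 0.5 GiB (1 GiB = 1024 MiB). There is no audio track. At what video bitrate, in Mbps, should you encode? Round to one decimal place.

23.9 Mbps

Budget: 0.5 GiB = 4295.0 Mb.
Total bitrate budget: 4295.0 Mb / 180 s = 23.861 Mbps.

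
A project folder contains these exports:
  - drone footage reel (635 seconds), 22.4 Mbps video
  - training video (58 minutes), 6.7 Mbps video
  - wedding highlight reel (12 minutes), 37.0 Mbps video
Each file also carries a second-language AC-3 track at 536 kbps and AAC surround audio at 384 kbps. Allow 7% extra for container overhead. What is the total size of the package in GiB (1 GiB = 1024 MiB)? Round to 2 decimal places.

8.55 GiB

Audio total: 536 + 384 = 920 kbps = 0.920 Mbps.
drone footage reel: 23.320 Mbps × 635 s × 1.07 = 15844.8 Mb
training video: 7.620 Mbps × 3480 s × 1.07 = 28373.8 Mb
wedding highlight reel: 37.920 Mbps × 720 s × 1.07 = 29213.6 Mb
Total: 73432.2 Mb = 9179.0 MB.
= 8.549 GiB.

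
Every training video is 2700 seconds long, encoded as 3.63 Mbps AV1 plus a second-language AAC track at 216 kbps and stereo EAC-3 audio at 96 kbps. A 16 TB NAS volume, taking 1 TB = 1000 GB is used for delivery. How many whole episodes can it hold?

Audio total: 216 + 96 = 312 kbps = 0.312 Mbps.
Total bitrate: 3.942 Mbps.
Per item: 3.942 Mbps × 2700 s = 10,643 Mb = 1,330 MB.
Capacity: 16 TB = 128,000,000 Mb; 12026.23 items → 12026 complete.

12026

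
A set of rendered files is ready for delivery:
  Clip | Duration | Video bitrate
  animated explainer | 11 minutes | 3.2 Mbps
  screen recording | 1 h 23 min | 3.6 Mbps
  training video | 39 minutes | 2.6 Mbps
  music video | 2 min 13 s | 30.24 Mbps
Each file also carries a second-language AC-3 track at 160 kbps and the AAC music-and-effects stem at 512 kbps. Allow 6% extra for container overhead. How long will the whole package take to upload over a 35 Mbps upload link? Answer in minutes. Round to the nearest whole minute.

18 minutes

Audio total: 160 + 512 = 672 kbps = 0.672 Mbps.
animated explainer: 3.872 Mbps × 660 s × 1.06 = 2708.9 Mb
screen recording: 4.272 Mbps × 4980 s × 1.06 = 22551.0 Mb
training video: 3.272 Mbps × 2340 s × 1.06 = 8115.9 Mb
music video: 30.912 Mbps × 133 s × 1.06 = 4358.0 Mb
Total: 37733.7 Mb = 4716.7 MB.
At 35 Mbps: 37733.7 / 35 = 1078 s ≈ 18 minutes.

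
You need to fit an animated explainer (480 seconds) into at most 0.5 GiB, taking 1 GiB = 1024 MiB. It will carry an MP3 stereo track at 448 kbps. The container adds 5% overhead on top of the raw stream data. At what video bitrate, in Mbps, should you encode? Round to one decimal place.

Budget: 0.5 GiB = 4295.0 Mb.
Stream payload after overhead: 4295.0 / 1.05 = 4090.4 Mb.
Total bitrate budget: 4090.4 Mb / 480 s = 8.522 Mbps.
Audio: 448 kbps = 0.448 Mbps.
Video: 8.522 − 0.448 = 8.074 Mbps.

8.1 Mbps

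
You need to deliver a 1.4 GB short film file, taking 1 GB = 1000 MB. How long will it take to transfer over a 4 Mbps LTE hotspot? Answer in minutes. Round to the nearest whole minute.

File: 1.4 GB = 11200.0 Mb.
At 4 Mbps: 11200.0 / 4 = 2800.0 s ≈ 46.7 minutes.

47 minutes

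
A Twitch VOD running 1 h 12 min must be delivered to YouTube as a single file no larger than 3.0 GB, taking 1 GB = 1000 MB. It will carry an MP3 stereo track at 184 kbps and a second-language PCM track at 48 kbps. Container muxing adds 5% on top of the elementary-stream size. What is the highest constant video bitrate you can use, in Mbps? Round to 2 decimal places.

Budget: 3.0 GB = 24000.0 Mb.
Stream payload after overhead: 24000.0 / 1.05 = 22857.1 Mb.
1 h 12 min = 72 min = 4320 s
Total bitrate budget: 22857.1 Mb / 4320 s = 5.291 Mbps.
Audio total: 184 + 48 = 232 kbps = 0.232 Mbps.
Video: 5.291 − 0.232 = 5.059 Mbps.

5.06 Mbps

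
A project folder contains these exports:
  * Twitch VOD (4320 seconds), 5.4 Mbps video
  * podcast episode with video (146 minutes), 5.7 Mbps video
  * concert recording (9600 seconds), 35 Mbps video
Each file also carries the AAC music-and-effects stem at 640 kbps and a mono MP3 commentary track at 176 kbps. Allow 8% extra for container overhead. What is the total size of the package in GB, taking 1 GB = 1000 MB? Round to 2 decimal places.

Audio total: 640 + 176 = 816 kbps = 0.816 Mbps.
Twitch VOD: 6.216 Mbps × 4320 s × 1.08 = 29001.4 Mb
podcast episode with video: 6.516 Mbps × 8760 s × 1.08 = 61646.6 Mb
concert recording: 35.816 Mbps × 9600 s × 1.08 = 371340.3 Mb
Total: 461988.2 Mb = 57748.5 MB.
= 57.75 GB.

57.75 GB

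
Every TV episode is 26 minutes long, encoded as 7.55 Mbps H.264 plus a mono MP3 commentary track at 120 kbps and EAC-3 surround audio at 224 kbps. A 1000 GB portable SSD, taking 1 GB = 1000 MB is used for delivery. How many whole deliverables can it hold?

26 min = 1560 s
Audio total: 120 + 224 = 344 kbps = 0.344 Mbps.
Total bitrate: 7.894 Mbps.
Per item: 7.894 Mbps × 1560 s = 12,315 Mb = 1,539 MB.
Capacity: 1000 GB = 8,000,000 Mb; 649.63 items → 649 complete.

649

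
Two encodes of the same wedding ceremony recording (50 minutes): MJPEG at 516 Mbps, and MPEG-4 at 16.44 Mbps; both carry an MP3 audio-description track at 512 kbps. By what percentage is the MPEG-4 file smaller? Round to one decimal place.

96.7%

50 min = 3000 s
Audio: 512 kbps = 0.512 Mbps.
MJPEG: 516.512 Mbps × 3000 s = 1549536.0 Mb = 180.390 GiB.
MPEG-4: 16.952 Mbps × 3000 s = 50856.0 Mb = 5.920 GiB.
Reduction: (1 − 5.920/180.390) × 100 = 96.72%.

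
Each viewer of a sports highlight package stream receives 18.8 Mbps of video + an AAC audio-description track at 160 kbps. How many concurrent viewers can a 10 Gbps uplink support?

Audio: 160 kbps = 0.160 Mbps.
Per-viewer media rate: 18.960 Mbps.
10 Gbps = 10,000 Mbps; 10,000 / 18.960 = 527.43 → 527 viewers.

527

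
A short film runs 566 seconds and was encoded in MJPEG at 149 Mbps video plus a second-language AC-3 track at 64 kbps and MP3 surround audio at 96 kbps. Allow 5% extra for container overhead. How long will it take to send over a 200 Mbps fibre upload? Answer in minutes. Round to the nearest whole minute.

Audio total: 64 + 96 = 160 kbps = 0.160 Mbps.
Total bitrate: 149.160 Mbps.
File: 149.160 Mbps × 566 s = 84424.6 Mb.
With 5% container overhead: ×1.05. → 88645.8 Mb.
At 200 Mbps: 88645.8 / 200 = 443.2 s ≈ 7.39 minutes.

7 minutes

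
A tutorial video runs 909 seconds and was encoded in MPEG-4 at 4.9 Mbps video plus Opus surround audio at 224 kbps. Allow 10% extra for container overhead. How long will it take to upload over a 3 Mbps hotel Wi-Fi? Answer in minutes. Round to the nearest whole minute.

28 minutes

Audio: 224 kbps = 0.224 Mbps.
Total bitrate: 5.124 Mbps.
File: 5.124 Mbps × 909 s = 4657.7 Mb.
With 10% container overhead: ×1.10. → 5123.5 Mb.
At 3 Mbps: 5123.5 / 3 = 1707.8 s ≈ 28.5 minutes.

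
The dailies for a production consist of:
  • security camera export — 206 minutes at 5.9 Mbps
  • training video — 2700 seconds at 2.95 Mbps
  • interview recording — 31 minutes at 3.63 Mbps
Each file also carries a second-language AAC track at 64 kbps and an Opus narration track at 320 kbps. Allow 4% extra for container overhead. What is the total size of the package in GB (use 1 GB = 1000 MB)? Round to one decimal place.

12.2 GB

Audio total: 64 + 320 = 384 kbps = 0.384 Mbps.
security camera export: 6.284 Mbps × 12360 s × 1.04 = 80777.0 Mb
training video: 3.334 Mbps × 2700 s × 1.04 = 9361.9 Mb
interview recording: 4.014 Mbps × 1860 s × 1.04 = 7764.7 Mb
Total: 97903.6 Mb = 12238.0 MB.
= 12.24 GB.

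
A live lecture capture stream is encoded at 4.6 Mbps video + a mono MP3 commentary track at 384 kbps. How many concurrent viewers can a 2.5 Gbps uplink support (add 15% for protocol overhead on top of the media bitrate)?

Audio: 384 kbps = 0.384 Mbps.
Per-viewer media rate: 4.984 Mbps.
On the wire with 15% overhead: 5.732 Mbps.
2.5 Gbps = 2,500 Mbps; 2,500 / 5.732 = 436.18 → 436 viewers.

436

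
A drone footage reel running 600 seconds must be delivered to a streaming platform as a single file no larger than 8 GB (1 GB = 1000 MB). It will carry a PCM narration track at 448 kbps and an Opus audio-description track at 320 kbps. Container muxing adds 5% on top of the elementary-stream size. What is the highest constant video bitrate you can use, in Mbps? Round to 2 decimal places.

100.82 Mbps

Budget: 8 GB = 64000.0 Mb.
Stream payload after overhead: 64000.0 / 1.05 = 60952.4 Mb.
Total bitrate budget: 60952.4 Mb / 600 s = 101.587 Mbps.
Audio total: 448 + 320 = 768 kbps = 0.768 Mbps.
Video: 101.587 − 0.768 = 100.819 Mbps.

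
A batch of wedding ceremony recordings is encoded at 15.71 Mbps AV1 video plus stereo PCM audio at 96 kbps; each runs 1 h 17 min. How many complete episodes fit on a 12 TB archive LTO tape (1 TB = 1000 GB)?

1314

1 h 17 min = 77 min = 4620 s
Audio: 96 kbps = 0.096 Mbps.
Total bitrate: 15.806 Mbps.
Per item: 15.806 Mbps × 4620 s = 73,024 Mb = 9,128 MB.
Capacity: 12 TB = 96,000,000 Mb; 1314.64 items → 1314 complete.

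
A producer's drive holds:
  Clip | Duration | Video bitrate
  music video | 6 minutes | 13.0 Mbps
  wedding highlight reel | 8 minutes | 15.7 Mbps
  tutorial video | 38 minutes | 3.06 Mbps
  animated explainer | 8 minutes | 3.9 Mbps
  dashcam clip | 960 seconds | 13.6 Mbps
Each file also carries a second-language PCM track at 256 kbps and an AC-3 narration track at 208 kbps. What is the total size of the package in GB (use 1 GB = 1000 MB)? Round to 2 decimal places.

4.53 GB

Audio total: 256 + 208 = 464 kbps = 0.464 Mbps.
music video: 13.464 Mbps × 360 s = 4847.0 Mb
wedding highlight reel: 16.164 Mbps × 480 s = 7758.7 Mb
tutorial video: 3.524 Mbps × 2280 s = 8034.7 Mb
animated explainer: 4.364 Mbps × 480 s = 2094.7 Mb
dashcam clip: 14.064 Mbps × 960 s = 13501.4 Mb
Total: 36236.6 Mb = 4529.6 MB.
= 4.530 GB.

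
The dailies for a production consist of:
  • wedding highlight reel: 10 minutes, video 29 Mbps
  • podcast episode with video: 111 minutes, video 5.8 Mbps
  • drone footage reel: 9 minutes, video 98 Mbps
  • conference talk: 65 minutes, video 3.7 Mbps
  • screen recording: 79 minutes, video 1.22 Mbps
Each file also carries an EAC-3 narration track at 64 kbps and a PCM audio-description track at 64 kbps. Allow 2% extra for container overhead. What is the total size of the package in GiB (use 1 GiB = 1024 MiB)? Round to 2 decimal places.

Audio total: 64 + 64 = 128 kbps = 0.128 Mbps.
wedding highlight reel: 29.128 Mbps × 600 s × 1.02 = 17826.3 Mb
podcast episode with video: 5.928 Mbps × 6660 s × 1.02 = 40270.1 Mb
drone footage reel: 98.128 Mbps × 540 s × 1.02 = 54048.9 Mb
conference talk: 3.828 Mbps × 3900 s × 1.02 = 15227.8 Mb
screen recording: 1.348 Mbps × 4740 s × 1.02 = 6517.3 Mb
Total: 133890.4 Mb = 16736.3 MB.
= 15.59 GiB.

15.59 GiB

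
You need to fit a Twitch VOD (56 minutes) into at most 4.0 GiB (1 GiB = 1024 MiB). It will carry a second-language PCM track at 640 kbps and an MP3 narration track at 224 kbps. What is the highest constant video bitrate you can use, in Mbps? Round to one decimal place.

9.4 Mbps

Budget: 4.0 GiB = 34359.7 Mb.
56 min = 3360 s
Total bitrate budget: 34359.7 Mb / 3360 s = 10.226 Mbps.
Audio total: 640 + 224 = 864 kbps = 0.864 Mbps.
Video: 10.226 − 0.864 = 9.362 Mbps.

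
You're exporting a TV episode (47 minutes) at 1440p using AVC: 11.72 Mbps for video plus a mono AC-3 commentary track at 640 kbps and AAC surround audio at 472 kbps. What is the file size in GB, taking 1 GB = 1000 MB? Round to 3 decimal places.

47 min = 2820 s
Audio total: 640 + 472 = 1112 kbps = 1.112 Mbps.
Total bitrate: 11.72 + 1.112 = 12.832 Mbps.
Stream data: 12.832 Mbps × 2820 s = 36186.2 Mb.
36,186 Mb ÷ 8 = 4,523 MB → 4.523 GB.

4.523 GB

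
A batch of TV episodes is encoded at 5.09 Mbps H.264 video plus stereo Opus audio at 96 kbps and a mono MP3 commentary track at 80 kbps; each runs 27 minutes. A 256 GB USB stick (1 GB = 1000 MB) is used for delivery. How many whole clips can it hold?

240

27 min = 1620 s
Audio total: 96 + 80 = 176 kbps = 0.176 Mbps.
Total bitrate: 5.266 Mbps.
Per item: 5.266 Mbps × 1620 s = 8,531 Mb = 1,066 MB.
Capacity: 256 GB = 2,048,000 Mb; 240.07 items → 240 complete.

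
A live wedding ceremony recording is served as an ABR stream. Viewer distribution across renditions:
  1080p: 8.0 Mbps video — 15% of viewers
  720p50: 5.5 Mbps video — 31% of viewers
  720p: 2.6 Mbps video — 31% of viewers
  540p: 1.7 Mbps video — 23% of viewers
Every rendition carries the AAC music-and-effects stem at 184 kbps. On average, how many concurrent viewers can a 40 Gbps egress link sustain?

9332

Audio: 184 kbps = 0.184 Mbps.
Average per-viewer bitrate: 0.15×8.184 + 0.31×5.684 + 0.31×2.784 + 0.23×1.884 = 4.286 Mbps.
40 Gbps = 40,000 Mbps; 40,000 / 4.286 = 9332.71 → 9332.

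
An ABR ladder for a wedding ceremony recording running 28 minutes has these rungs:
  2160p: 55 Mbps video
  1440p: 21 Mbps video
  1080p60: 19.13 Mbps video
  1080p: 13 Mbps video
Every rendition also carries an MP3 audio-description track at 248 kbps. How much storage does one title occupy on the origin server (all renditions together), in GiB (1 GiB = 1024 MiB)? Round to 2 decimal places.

21.34 GiB

28 min = 1680 s
Audio: 248 kbps = 0.248 Mbps.
Sum of rendition bitrates: (55+0.248) + (21+0.248) + (19.13+0.248) + (13+0.248) = 109.122 Mbps.
× 1680 s = 183,325 Mb = 22,916 MB = 21.34 GiB.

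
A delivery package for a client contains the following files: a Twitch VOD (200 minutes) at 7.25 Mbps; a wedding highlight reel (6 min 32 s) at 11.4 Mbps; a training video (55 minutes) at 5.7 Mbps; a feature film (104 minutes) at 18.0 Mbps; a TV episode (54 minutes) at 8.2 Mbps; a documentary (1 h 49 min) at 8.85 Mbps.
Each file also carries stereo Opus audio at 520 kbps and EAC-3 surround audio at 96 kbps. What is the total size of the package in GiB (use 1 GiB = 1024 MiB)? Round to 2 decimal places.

38.02 GiB

Audio total: 520 + 96 = 616 kbps = 0.616 Mbps.
Twitch VOD: 7.866 Mbps × 12000 s = 94392.0 Mb
wedding highlight reel: 12.016 Mbps × 392 s = 4710.3 Mb
training video: 6.316 Mbps × 3300 s = 20842.8 Mb
feature film: 18.616 Mbps × 6240 s = 116163.8 Mb
TV episode: 8.816 Mbps × 3240 s = 28563.8 Mb
documentary: 9.466 Mbps × 6540 s = 61907.6 Mb
Total: 326580.4 Mb = 40822.5 MB.
= 38.02 GiB.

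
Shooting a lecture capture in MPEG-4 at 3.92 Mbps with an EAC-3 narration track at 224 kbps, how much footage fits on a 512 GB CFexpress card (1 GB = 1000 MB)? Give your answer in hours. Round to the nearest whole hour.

Audio: 224 kbps = 0.224 Mbps.
Total bitrate: 3.92 + 0.224 = 4.144 Mbps.
Capacity: 512 GB = 4,096,000 Mb.
Recording time: 4,096,000 / 4.144 = 988,417 s ≈ 275 hours.

275 hours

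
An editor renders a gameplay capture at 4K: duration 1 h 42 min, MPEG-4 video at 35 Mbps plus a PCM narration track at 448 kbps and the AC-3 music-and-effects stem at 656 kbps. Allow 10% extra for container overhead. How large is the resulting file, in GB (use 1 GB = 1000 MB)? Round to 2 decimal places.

30.38 GB

1 h 42 min = 102 min = 6120 s
Audio total: 448 + 656 = 1104 kbps = 1.104 Mbps.
Total bitrate: 35 + 1.104 = 36.104 Mbps.
Stream data: 36.104 Mbps × 6120 s = 220956.5 Mb.
With 10% container overhead: ×1.10.
243,052 Mb ÷ 8 = 30,382 MB → 30.38 GB.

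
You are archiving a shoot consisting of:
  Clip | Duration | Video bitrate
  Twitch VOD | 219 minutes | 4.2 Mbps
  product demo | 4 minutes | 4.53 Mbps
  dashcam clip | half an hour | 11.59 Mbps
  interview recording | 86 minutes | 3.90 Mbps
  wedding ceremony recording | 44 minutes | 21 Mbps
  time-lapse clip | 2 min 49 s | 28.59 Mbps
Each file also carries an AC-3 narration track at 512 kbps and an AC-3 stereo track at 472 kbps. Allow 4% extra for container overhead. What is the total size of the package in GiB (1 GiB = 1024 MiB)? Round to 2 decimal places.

Audio total: 512 + 472 = 984 kbps = 0.984 Mbps.
Twitch VOD: 5.184 Mbps × 13140 s × 1.04 = 70842.5 Mb
product demo: 5.514 Mbps × 240 s × 1.04 = 1376.3 Mb
dashcam clip: 12.574 Mbps × 1800 s × 1.04 = 23538.5 Mb
interview recording: 4.884 Mbps × 5160 s × 1.04 = 26209.5 Mb
wedding ceremony recording: 21.984 Mbps × 2640 s × 1.04 = 60359.3 Mb
time-lapse clip: 29.574 Mbps × 169 s × 1.04 = 5197.9 Mb
Total: 187524.0 Mb = 23440.5 MB.
= 21.83 GiB.

21.83 GiB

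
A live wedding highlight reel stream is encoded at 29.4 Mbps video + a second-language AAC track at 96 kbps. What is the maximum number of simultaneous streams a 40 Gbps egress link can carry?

Audio: 96 kbps = 0.096 Mbps.
Per-viewer media rate: 29.496 Mbps.
40 Gbps = 40,000 Mbps; 40,000 / 29.496 = 1356.12 → 1356 viewers.

1356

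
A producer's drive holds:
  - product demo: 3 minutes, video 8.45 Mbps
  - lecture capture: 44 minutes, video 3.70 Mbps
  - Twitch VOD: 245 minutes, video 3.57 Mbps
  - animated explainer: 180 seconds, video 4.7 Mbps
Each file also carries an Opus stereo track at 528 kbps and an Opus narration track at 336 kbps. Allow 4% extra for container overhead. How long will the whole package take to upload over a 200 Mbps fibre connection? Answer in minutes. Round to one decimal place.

Audio total: 528 + 336 = 864 kbps = 0.864 Mbps.
product demo: 9.314 Mbps × 180 s × 1.04 = 1743.6 Mb
lecture capture: 4.564 Mbps × 2640 s × 1.04 = 12530.9 Mb
Twitch VOD: 4.434 Mbps × 14700 s × 1.04 = 67787.0 Mb
animated explainer: 5.564 Mbps × 180 s × 1.04 = 1041.6 Mb
Total: 83103.1 Mb = 10387.9 MB.
At 200 Mbps: 83103.1 / 200 = 416 s ≈ 6.93 minutes.

6.9 minutes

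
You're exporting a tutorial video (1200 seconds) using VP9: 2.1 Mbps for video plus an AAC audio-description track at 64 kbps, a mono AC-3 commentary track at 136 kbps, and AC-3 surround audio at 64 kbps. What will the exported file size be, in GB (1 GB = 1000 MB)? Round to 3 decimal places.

Audio total: 64 + 136 + 64 = 264 kbps = 0.264 Mbps.
Total bitrate: 2.1 + 0.264 = 2.364 Mbps.
Stream data: 2.364 Mbps × 1200 s = 2836.8 Mb.
2,837 Mb ÷ 8 = 354.6 MB → 0.3546 GB.

0.355 GB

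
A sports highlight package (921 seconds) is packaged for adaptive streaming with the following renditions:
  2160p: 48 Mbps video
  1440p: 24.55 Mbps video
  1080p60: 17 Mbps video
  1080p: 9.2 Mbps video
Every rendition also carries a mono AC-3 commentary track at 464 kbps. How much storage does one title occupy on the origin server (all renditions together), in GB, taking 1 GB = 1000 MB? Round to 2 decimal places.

Audio: 464 kbps = 0.464 Mbps.
Sum of rendition bitrates: (48+0.464) + (24.55+0.464) + (17+0.464) + (9.2+0.464) = 100.606 Mbps.
× 921 s = 92,658 Mb = 11,582 MB = 11.58 GB.

11.58 GB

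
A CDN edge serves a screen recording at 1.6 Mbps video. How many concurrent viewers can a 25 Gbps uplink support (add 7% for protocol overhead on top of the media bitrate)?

14602

On the wire with 7% overhead: 1.712 Mbps.
25 Gbps = 25,000 Mbps; 25,000 / 1.712 = 14602.80 → 14602 viewers.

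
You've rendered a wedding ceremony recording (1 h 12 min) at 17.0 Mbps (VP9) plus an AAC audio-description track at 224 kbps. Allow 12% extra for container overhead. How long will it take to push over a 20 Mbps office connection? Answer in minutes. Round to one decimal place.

1 h 12 min = 72 min = 4320 s
Audio: 224 kbps = 0.224 Mbps.
Total bitrate: 17.224 Mbps.
File: 17.224 Mbps × 4320 s = 74407.7 Mb.
With 12% container overhead: ×1.12. → 83336.6 Mb.
At 20 Mbps: 83336.6 / 20 = 4166.8 s ≈ 69.4 minutes.

69.4 minutes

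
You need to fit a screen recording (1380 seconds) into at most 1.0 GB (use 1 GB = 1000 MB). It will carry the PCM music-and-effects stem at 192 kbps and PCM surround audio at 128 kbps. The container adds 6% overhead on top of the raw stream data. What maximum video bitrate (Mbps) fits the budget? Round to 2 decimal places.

5.15 Mbps

Budget: 1.0 GB = 8000.0 Mb.
Stream payload after overhead: 8000.0 / 1.06 = 7547.2 Mb.
Total bitrate budget: 7547.2 Mb / 1380 s = 5.469 Mbps.
Audio total: 192 + 128 = 320 kbps = 0.320 Mbps.
Video: 5.469 − 0.320 = 5.149 Mbps.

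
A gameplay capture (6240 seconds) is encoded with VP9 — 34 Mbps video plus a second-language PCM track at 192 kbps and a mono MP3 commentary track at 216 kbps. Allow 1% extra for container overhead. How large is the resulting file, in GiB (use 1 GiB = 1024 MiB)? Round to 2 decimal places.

25.25 GiB

Audio total: 192 + 216 = 408 kbps = 0.408 Mbps.
Total bitrate: 34 + 0.408 = 34.408 Mbps.
Stream data: 34.408 Mbps × 6240 s = 214705.9 Mb.
With 1% container overhead: ×1.01.
216,853 Mb = 27,106,622,400 bytes ÷ 1,073,741,824 = 25.25 GiB.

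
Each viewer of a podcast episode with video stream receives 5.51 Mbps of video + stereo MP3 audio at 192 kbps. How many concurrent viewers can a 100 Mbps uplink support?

17

Audio: 192 kbps = 0.192 Mbps.
Per-viewer media rate: 5.702 Mbps.
100 Mbps = 100.0 Mbps; 100.0 / 5.702 = 17.54 → 17 viewers.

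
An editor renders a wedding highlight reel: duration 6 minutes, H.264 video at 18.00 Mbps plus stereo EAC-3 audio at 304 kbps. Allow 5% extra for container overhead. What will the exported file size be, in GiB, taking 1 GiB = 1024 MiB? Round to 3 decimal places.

6 min = 360 s
Audio: 304 kbps = 0.304 Mbps.
Total bitrate: 18.00 + 0.304 = 18.304 Mbps.
Stream data: 18.304 Mbps × 360 s = 6589.4 Mb.
With 5% container overhead: ×1.05.
6,919 Mb = 864,864,000 bytes ÷ 1,073,741,824 = 0.8055 GiB.

0.805 GiB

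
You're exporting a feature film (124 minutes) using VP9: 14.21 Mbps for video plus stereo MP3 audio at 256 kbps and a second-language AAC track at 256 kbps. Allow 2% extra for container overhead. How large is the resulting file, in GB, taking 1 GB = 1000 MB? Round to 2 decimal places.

124 min = 7440 s
Audio total: 256 + 256 = 512 kbps = 0.512 Mbps.
Total bitrate: 14.21 + 0.512 = 14.722 Mbps.
Stream data: 14.722 Mbps × 7440 s = 109531.7 Mb.
With 2% container overhead: ×1.02.
111,722 Mb ÷ 8 = 13,965 MB → 13.97 GB.

13.97 GB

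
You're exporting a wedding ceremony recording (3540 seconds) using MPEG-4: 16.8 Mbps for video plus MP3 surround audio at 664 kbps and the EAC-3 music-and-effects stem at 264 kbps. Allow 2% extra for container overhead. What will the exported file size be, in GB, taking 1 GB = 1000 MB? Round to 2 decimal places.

8.00 GB

Audio total: 664 + 264 = 928 kbps = 0.928 Mbps.
Total bitrate: 16.8 + 0.928 = 17.728 Mbps.
Stream data: 17.728 Mbps × 3540 s = 62757.1 Mb.
With 2% container overhead: ×1.02.
64,012 Mb ÷ 8 = 8,002 MB → 8.002 GB.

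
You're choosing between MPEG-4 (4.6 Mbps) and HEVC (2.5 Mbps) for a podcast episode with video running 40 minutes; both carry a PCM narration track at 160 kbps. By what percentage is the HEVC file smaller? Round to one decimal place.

44.1%

40 min = 2400 s
Audio: 160 kbps = 0.160 Mbps.
MPEG-4: 4.760 Mbps × 2400 s = 11424.0 Mb = 1.428 GB.
HEVC: 2.660 Mbps × 2400 s = 6384.0 Mb = 0.798 GB.
Reduction: (1 − 0.798/1.428) × 100 = 44.12%.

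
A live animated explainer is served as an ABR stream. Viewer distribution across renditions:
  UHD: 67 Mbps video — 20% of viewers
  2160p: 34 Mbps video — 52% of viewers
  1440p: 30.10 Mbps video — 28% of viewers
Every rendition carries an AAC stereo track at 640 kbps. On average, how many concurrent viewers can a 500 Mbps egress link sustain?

12

Audio: 640 kbps = 0.640 Mbps.
Average per-viewer bitrate: 0.20×67.640 + 0.52×34.640 + 0.28×30.740 = 40.148 Mbps.
500 Mbps = 500.0 Mbps; 500.0 / 40.148 = 12.45 → 12.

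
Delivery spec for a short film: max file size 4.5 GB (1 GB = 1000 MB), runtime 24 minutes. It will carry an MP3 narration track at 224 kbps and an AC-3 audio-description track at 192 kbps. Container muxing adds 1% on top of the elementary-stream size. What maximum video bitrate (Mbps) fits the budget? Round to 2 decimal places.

Budget: 4.5 GB = 36000.0 Mb.
Stream payload after overhead: 36000.0 / 1.01 = 35643.6 Mb.
24 min = 1440 s
Total bitrate budget: 35643.6 Mb / 1440 s = 24.752 Mbps.
Audio total: 224 + 192 = 416 kbps = 0.416 Mbps.
Video: 24.752 − 0.416 = 24.336 Mbps.

24.34 Mbps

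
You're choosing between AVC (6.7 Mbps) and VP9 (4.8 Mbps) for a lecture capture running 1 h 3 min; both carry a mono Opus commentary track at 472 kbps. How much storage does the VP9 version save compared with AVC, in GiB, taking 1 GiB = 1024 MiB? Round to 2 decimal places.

1 h 3 min = 63 min = 3780 s
Audio: 472 kbps = 0.472 Mbps.
AVC: 7.172 Mbps × 3780 s = 27110.2 Mb = 3.156 GiB.
VP9: 5.272 Mbps × 3780 s = 19928.2 Mb = 2.320 GiB.
Saving: 3.156 − 2.320 = 0.836 GiB.

0.84 GiB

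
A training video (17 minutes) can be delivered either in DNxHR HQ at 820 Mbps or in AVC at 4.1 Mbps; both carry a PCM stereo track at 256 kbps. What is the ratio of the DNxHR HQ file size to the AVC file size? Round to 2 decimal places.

188.30

17 min = 1020 s
Audio: 256 kbps = 0.256 Mbps.
DNxHR HQ: 820.256 Mbps × 1020 s = 836661.1 Mb = 104.583 GB.
AVC: 4.356 Mbps × 1020 s = 4443.1 Mb = 0.555 GB.
Ratio: 104.583 / 0.555 = 188.305.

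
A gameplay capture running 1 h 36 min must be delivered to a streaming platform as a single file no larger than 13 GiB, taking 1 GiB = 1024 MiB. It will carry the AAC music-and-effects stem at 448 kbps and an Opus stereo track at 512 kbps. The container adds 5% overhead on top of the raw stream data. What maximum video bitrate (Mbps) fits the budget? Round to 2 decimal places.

17.50 Mbps

Budget: 13 GiB = 111669.1 Mb.
Stream payload after overhead: 111669.1 / 1.05 = 106351.6 Mb.
1 h 36 min = 96 min = 5760 s
Total bitrate budget: 106351.6 Mb / 5760 s = 18.464 Mbps.
Audio total: 448 + 512 = 960 kbps = 0.960 Mbps.
Video: 18.464 − 0.960 = 17.504 Mbps.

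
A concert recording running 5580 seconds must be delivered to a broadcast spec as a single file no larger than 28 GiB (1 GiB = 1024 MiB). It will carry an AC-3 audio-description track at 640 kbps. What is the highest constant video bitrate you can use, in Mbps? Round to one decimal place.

42.5 Mbps

Budget: 28 GiB = 240518.2 Mb.
Total bitrate budget: 240518.2 Mb / 5580 s = 43.104 Mbps.
Audio: 640 kbps = 0.640 Mbps.
Video: 43.104 − 0.640 = 42.464 Mbps.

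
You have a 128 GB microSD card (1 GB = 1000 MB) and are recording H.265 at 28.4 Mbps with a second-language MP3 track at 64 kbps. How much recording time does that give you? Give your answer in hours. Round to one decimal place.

Audio: 64 kbps = 0.064 Mbps.
Total bitrate: 28.4 + 0.064 = 28.464 Mbps.
Capacity: 128 GB = 1,024,000 Mb.
Recording time: 1,024,000 / 28.464 = 35,975 s ≈ 9.99 hours.

10.0 hours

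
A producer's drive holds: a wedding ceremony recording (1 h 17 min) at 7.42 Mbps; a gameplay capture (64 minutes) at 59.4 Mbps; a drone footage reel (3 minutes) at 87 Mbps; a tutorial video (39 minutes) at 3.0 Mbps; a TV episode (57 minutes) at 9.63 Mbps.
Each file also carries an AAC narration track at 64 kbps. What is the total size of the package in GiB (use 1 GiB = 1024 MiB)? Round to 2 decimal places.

37.13 GiB

Audio: 64 kbps = 0.064 Mbps.
wedding ceremony recording: 7.484 Mbps × 4620 s = 34576.1 Mb
gameplay capture: 59.464 Mbps × 3840 s = 228341.8 Mb
drone footage reel: 87.064 Mbps × 180 s = 15671.5 Mb
tutorial video: 3.064 Mbps × 2340 s = 7169.8 Mb
TV episode: 9.694 Mbps × 3420 s = 33153.5 Mb
Total: 318912.6 Mb = 39864.1 MB.
= 37.13 GiB.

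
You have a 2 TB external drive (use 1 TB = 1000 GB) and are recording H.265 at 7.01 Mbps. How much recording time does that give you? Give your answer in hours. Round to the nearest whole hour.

Capacity: 2 TB = 16,000,000 Mb.
Recording time: 16,000,000 / 7.010 = 2,282,454 s ≈ 634 hours.

634 hours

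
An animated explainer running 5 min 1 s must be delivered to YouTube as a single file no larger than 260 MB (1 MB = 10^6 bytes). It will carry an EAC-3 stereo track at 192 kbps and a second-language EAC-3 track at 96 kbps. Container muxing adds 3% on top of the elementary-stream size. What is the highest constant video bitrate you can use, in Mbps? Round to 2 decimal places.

Budget: 260 MB = 2080.0 Mb.
Stream payload after overhead: 2080.0 / 1.03 = 2019.4 Mb.
5 min 1 s = 301 s
Total bitrate budget: 2019.4 Mb / 301 s = 6.709 Mbps.
Audio total: 192 + 96 = 288 kbps = 0.288 Mbps.
Video: 6.709 − 0.288 = 6.421 Mbps.

6.42 Mbps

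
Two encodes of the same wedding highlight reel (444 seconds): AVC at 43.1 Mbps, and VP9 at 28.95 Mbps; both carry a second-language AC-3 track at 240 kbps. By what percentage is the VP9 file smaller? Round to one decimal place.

Audio: 240 kbps = 0.240 Mbps.
AVC: 43.340 Mbps × 444 s = 19243.0 Mb = 2.405 GB.
VP9: 29.190 Mbps × 444 s = 12960.4 Mb = 1.620 GB.
Reduction: (1 − 1.620/2.405) × 100 = 32.65%.

32.6%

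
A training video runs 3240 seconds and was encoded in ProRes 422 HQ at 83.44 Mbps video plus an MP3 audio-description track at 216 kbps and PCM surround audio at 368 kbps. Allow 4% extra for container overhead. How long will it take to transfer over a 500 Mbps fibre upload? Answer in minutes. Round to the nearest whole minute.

Audio total: 216 + 368 = 584 kbps = 0.584 Mbps.
Total bitrate: 84.024 Mbps.
File: 84.024 Mbps × 3240 s = 272237.8 Mb.
With 4% container overhead: ×1.04. → 283127.3 Mb.
At 500 Mbps: 283127.3 / 500 = 566.3 s ≈ 9.44 minutes.

9 minutes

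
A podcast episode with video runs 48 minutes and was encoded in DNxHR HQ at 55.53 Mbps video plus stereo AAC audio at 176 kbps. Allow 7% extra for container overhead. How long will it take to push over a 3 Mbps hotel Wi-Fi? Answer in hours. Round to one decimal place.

48 min = 2880 s
Audio: 176 kbps = 0.176 Mbps.
Total bitrate: 55.706 Mbps.
File: 55.706 Mbps × 2880 s = 160433.3 Mb.
With 7% container overhead: ×1.07. → 171663.6 Mb.
At 3 Mbps: 171663.6 / 3 = 57221.2 s ≈ 15.9 hours.

15.9 hours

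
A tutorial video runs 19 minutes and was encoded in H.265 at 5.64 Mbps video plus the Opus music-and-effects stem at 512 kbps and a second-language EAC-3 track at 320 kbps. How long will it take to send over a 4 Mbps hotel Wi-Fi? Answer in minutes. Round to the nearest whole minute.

19 min = 1140 s
Audio total: 512 + 320 = 832 kbps = 0.832 Mbps.
Total bitrate: 6.472 Mbps.
File: 6.472 Mbps × 1140 s = 7378.1 Mb.
At 4 Mbps: 7378.1 / 4 = 1844.5 s ≈ 30.7 minutes.

31 minutes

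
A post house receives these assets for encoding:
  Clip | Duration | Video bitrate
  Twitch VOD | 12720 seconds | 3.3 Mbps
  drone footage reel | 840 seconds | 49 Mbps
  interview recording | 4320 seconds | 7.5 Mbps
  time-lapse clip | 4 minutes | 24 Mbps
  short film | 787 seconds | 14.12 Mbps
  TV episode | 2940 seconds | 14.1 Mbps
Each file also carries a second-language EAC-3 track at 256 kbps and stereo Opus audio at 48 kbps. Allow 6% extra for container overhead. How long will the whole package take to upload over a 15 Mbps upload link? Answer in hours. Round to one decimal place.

3.5 hours

Audio total: 256 + 48 = 304 kbps = 0.304 Mbps.
Twitch VOD: 3.604 Mbps × 12720 s × 1.06 = 48593.5 Mb
drone footage reel: 49.304 Mbps × 840 s × 1.06 = 43900.3 Mb
interview recording: 7.804 Mbps × 4320 s × 1.06 = 35736.1 Mb
time-lapse clip: 24.304 Mbps × 240 s × 1.06 = 6182.9 Mb
short film: 14.424 Mbps × 787 s × 1.06 = 12032.8 Mb
TV episode: 14.404 Mbps × 2940 s × 1.06 = 44888.6 Mb
Total: 191334.2 Mb = 23916.8 MB.
At 15 Mbps: 191334.2 / 15 = 12756 s ≈ 3.54 hours.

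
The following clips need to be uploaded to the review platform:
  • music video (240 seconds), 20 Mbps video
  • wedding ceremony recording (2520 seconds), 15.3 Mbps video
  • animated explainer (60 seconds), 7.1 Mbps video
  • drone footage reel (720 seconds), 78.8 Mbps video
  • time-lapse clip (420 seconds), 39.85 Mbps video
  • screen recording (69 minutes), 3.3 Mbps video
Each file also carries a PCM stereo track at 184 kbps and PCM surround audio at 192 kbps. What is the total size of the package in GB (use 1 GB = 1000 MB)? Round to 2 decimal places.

16.75 GB

Audio total: 184 + 192 = 376 kbps = 0.376 Mbps.
music video: 20.376 Mbps × 240 s = 4890.2 Mb
wedding ceremony recording: 15.676 Mbps × 2520 s = 39503.5 Mb
animated explainer: 7.476 Mbps × 60 s = 448.6 Mb
drone footage reel: 79.176 Mbps × 720 s = 57006.7 Mb
time-lapse clip: 40.226 Mbps × 420 s = 16894.9 Mb
screen recording: 3.676 Mbps × 4140 s = 15218.6 Mb
Total: 133962.6 Mb = 16745.3 MB.
= 16.75 GB.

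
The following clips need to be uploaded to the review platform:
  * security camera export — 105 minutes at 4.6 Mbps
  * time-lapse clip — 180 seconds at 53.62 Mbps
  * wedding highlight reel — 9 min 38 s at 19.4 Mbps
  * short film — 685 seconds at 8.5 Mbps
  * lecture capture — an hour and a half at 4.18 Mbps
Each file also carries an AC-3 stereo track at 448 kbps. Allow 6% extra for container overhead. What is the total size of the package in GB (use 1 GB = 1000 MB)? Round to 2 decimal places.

11.15 GB

Audio: 448 kbps = 0.448 Mbps.
security camera export: 5.048 Mbps × 6300 s × 1.06 = 33710.5 Mb
time-lapse clip: 54.068 Mbps × 180 s × 1.06 = 10316.2 Mb
wedding highlight reel: 19.848 Mbps × 578 s × 1.06 = 12160.5 Mb
short film: 8.948 Mbps × 685 s × 1.06 = 6497.1 Mb
lecture capture: 4.628 Mbps × 5400 s × 1.06 = 26490.7 Mb
Total: 89175.0 Mb = 11146.9 MB.
= 11.15 GB.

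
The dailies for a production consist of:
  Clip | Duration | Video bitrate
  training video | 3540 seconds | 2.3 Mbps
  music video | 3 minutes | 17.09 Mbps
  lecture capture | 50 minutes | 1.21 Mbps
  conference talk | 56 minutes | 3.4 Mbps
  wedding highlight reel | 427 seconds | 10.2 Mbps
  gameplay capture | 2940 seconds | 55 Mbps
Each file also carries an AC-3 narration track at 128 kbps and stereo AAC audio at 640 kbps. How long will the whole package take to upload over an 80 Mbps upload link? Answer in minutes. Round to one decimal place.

42.2 minutes

Audio total: 128 + 640 = 768 kbps = 0.768 Mbps.
training video: 3.068 Mbps × 3540 s = 10860.7 Mb
music video: 17.858 Mbps × 180 s = 3214.4 Mb
lecture capture: 1.978 Mbps × 3000 s = 5934.0 Mb
conference talk: 4.168 Mbps × 3360 s = 14004.5 Mb
wedding highlight reel: 10.968 Mbps × 427 s = 4683.3 Mb
gameplay capture: 55.768 Mbps × 2940 s = 163957.9 Mb
Total: 202654.9 Mb = 25331.9 MB.
At 80 Mbps: 202654.9 / 80 = 2533 s ≈ 42.2 minutes.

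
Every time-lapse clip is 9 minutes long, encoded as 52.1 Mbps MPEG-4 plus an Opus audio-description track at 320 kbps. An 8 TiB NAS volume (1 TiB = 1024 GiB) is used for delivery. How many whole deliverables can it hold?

9 min = 540 s
Audio: 320 kbps = 0.320 Mbps.
Total bitrate: 52.420 Mbps.
Per item: 52.420 Mbps × 540 s = 28,307 Mb = 3,538 MB.
Capacity: 8 TiB = 70,368,744 Mb; 2485.93 items → 2485 complete.

2485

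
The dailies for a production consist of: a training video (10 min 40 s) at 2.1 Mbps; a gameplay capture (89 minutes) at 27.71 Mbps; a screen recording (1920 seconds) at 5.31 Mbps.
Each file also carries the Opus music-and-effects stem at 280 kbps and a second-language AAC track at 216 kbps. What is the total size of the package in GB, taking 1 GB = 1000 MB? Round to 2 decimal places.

Audio total: 280 + 216 = 496 kbps = 0.496 Mbps.
training video: 2.596 Mbps × 640 s = 1661.4 Mb
gameplay capture: 28.206 Mbps × 5340 s = 150620.0 Mb
screen recording: 5.806 Mbps × 1920 s = 11147.5 Mb
Total: 163429.0 Mb = 20428.6 MB.
= 20.43 GB.

20.43 GB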